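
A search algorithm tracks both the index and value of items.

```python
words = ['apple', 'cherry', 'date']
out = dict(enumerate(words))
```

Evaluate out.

Step 1: enumerate pairs indices with words:
  0 -> 'apple'
  1 -> 'cherry'
  2 -> 'date'
Therefore out = {0: 'apple', 1: 'cherry', 2: 'date'}.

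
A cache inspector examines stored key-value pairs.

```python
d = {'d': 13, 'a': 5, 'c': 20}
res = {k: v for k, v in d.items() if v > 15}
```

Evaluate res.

Step 1: Filter items where value > 15:
  'd': 13 <= 15: removed
  'a': 5 <= 15: removed
  'c': 20 > 15: kept
Therefore res = {'c': 20}.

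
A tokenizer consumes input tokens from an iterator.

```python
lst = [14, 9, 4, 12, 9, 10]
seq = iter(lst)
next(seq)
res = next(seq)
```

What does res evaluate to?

Step 1: Create iterator over [14, 9, 4, 12, 9, 10].
Step 2: next() consumes 14.
Step 3: next() returns 9.
Therefore res = 9.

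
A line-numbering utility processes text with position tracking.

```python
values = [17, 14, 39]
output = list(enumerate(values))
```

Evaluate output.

Step 1: enumerate pairs each element with its index:
  (0, 17)
  (1, 14)
  (2, 39)
Therefore output = [(0, 17), (1, 14), (2, 39)].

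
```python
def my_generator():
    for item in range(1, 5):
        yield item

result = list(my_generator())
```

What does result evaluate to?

Step 1: The generator yields each value from range(1, 5).
Step 2: list() consumes all yields: [1, 2, 3, 4].
Therefore result = [1, 2, 3, 4].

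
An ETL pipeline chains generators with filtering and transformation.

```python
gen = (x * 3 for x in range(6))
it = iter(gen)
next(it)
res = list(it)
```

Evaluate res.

Step 1: Generator produces [0, 3, 6, 9, 12, 15].
Step 2: next(it) consumes first element (0).
Step 3: list(it) collects remaining: [3, 6, 9, 12, 15].
Therefore res = [3, 6, 9, 12, 15].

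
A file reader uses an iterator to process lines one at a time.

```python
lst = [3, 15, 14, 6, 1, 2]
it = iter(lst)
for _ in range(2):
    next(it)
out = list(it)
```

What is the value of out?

Step 1: Create iterator over [3, 15, 14, 6, 1, 2].
Step 2: Advance 2 positions (consuming [3, 15]).
Step 3: list() collects remaining elements: [14, 6, 1, 2].
Therefore out = [14, 6, 1, 2].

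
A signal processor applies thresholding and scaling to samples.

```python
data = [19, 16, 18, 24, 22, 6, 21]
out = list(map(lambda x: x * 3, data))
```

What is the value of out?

Step 1: Apply lambda x: x * 3 to each element:
  19 -> 57
  16 -> 48
  18 -> 54
  24 -> 72
  22 -> 66
  6 -> 18
  21 -> 63
Therefore out = [57, 48, 54, 72, 66, 18, 63].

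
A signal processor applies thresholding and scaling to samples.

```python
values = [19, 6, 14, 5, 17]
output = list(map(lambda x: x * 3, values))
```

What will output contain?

Step 1: Apply lambda x: x * 3 to each element:
  19 -> 57
  6 -> 18
  14 -> 42
  5 -> 15
  17 -> 51
Therefore output = [57, 18, 42, 15, 51].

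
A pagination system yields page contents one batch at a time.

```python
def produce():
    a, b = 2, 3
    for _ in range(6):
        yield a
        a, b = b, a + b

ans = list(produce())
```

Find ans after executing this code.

Step 1: Fibonacci-like sequence starting with a=2, b=3:
  Iteration 1: yield a=2, then a,b = 3,5
  Iteration 2: yield a=3, then a,b = 5,8
  Iteration 3: yield a=5, then a,b = 8,13
  Iteration 4: yield a=8, then a,b = 13,21
  Iteration 5: yield a=13, then a,b = 21,34
  Iteration 6: yield a=21, then a,b = 34,55
Therefore ans = [2, 3, 5, 8, 13, 21].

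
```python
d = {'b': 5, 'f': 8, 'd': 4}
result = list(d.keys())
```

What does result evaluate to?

Step 1: d.keys() returns the dictionary keys in insertion order.
Therefore result = ['b', 'f', 'd'].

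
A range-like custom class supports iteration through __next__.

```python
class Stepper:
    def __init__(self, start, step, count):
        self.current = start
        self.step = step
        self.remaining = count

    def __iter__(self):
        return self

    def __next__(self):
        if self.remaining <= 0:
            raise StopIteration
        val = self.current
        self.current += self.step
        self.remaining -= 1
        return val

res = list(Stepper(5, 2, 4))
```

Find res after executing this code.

Step 1: Stepper starts at 5, increments by 2, for 4 steps:
  Yield 5, then current += 2
  Yield 7, then current += 2
  Yield 9, then current += 2
  Yield 11, then current += 2
Therefore res = [5, 7, 9, 11].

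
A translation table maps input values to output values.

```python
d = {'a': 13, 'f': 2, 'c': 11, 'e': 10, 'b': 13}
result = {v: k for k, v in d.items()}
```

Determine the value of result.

Step 1: Invert dict (swap keys and values):
  'a': 13 -> 13: 'a'
  'f': 2 -> 2: 'f'
  'c': 11 -> 11: 'c'
  'e': 10 -> 10: 'e'
  'b': 13 -> 13: 'b'
Therefore result = {13: 'b', 2: 'f', 11: 'c', 10: 'e'}.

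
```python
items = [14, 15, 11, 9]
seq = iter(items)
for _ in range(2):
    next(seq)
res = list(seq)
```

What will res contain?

Step 1: Create iterator over [14, 15, 11, 9].
Step 2: Advance 2 positions (consuming [14, 15]).
Step 3: list() collects remaining elements: [11, 9].
Therefore res = [11, 9].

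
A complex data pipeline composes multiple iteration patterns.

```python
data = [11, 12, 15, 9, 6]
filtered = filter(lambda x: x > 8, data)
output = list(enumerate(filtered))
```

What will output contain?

Step 1: Filter [11, 12, 15, 9, 6] for > 8: [11, 12, 15, 9].
Step 2: enumerate re-indexes from 0: [(0, 11), (1, 12), (2, 15), (3, 9)].
Therefore output = [(0, 11), (1, 12), (2, 15), (3, 9)].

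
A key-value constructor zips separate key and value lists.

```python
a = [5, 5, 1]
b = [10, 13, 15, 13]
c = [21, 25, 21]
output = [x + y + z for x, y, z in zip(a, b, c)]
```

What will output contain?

Step 1: zip three lists (truncates to shortest, len=3):
  5 + 10 + 21 = 36
  5 + 13 + 25 = 43
  1 + 15 + 21 = 37
Therefore output = [36, 43, 37].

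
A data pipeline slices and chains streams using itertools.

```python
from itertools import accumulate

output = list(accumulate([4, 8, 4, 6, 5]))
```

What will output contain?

Step 1: accumulate computes running sums:
  + 4 = 4
  + 8 = 12
  + 4 = 16
  + 6 = 22
  + 5 = 27
Therefore output = [4, 12, 16, 22, 27].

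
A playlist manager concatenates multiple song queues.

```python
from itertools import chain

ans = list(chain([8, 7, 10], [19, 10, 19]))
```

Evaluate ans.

Step 1: chain() concatenates iterables: [8, 7, 10] + [19, 10, 19].
Therefore ans = [8, 7, 10, 19, 10, 19].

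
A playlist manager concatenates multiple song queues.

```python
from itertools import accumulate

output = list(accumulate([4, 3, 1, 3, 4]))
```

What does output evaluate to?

Step 1: accumulate computes running sums:
  + 4 = 4
  + 3 = 7
  + 1 = 8
  + 3 = 11
  + 4 = 15
Therefore output = [4, 7, 8, 11, 15].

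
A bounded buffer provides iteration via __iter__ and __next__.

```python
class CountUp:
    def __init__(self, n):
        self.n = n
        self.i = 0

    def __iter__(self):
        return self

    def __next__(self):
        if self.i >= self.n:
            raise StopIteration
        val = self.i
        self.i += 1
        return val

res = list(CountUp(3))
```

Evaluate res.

Step 1: CountUp(3) creates an iterator counting 0 to 2.
Step 2: list() consumes all values: [0, 1, 2].
Therefore res = [0, 1, 2].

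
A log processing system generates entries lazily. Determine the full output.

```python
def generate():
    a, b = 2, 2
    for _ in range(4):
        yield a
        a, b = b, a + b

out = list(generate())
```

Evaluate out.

Step 1: Fibonacci-like sequence starting with a=2, b=2:
  Iteration 1: yield a=2, then a,b = 2,4
  Iteration 2: yield a=2, then a,b = 4,6
  Iteration 3: yield a=4, then a,b = 6,10
  Iteration 4: yield a=6, then a,b = 10,16
Therefore out = [2, 2, 4, 6].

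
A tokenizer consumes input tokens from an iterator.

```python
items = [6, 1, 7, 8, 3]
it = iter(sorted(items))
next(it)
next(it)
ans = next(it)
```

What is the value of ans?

Step 1: sorted([6, 1, 7, 8, 3]) = [1, 3, 6, 7, 8].
Step 2: Create iterator and skip 2 elements.
Step 3: next() returns 6.
Therefore ans = 6.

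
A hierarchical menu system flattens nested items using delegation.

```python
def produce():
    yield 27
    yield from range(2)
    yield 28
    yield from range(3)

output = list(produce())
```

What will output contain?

Step 1: Trace yields in order:
  yield 27
  yield 0
  yield 1
  yield 28
  yield 0
  yield 1
  yield 2
Therefore output = [27, 0, 1, 28, 0, 1, 2].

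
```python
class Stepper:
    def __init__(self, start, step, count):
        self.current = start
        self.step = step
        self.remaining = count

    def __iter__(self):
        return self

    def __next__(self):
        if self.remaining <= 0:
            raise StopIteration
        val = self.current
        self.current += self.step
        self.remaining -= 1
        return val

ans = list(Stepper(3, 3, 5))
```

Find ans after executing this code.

Step 1: Stepper starts at 3, increments by 3, for 5 steps:
  Yield 3, then current += 3
  Yield 6, then current += 3
  Yield 9, then current += 3
  Yield 12, then current += 3
  Yield 15, then current += 3
Therefore ans = [3, 6, 9, 12, 15].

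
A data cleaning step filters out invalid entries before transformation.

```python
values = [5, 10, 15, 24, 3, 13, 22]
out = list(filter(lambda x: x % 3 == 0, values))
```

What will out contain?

Step 1: Filter elements divisible by 3:
  5 % 3 = 2: removed
  10 % 3 = 1: removed
  15 % 3 = 0: kept
  24 % 3 = 0: kept
  3 % 3 = 0: kept
  13 % 3 = 1: removed
  22 % 3 = 1: removed
Therefore out = [15, 24, 3].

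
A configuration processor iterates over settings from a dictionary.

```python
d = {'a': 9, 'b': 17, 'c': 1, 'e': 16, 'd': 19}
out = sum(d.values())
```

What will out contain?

Step 1: d.values() = [9, 17, 1, 16, 19].
Step 2: sum = 62.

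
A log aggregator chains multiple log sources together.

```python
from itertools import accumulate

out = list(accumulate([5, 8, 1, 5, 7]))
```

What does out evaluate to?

Step 1: accumulate computes running sums:
  + 5 = 5
  + 8 = 13
  + 1 = 14
  + 5 = 19
  + 7 = 26
Therefore out = [5, 13, 14, 19, 26].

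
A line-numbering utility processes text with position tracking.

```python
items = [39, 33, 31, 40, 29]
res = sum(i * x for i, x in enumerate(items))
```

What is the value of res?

Step 1: Compute i * x for each (i, x) in enumerate([39, 33, 31, 40, 29]):
  i=0, x=39: 0*39 = 0
  i=1, x=33: 1*33 = 33
  i=2, x=31: 2*31 = 62
  i=3, x=40: 3*40 = 120
  i=4, x=29: 4*29 = 116
Step 2: sum = 0 + 33 + 62 + 120 + 116 = 331.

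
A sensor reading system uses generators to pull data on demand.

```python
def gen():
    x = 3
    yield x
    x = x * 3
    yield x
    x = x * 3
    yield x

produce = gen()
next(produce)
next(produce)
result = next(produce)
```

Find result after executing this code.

Step 1: Trace through generator execution:
  Yield 1: x starts at 3, yield 3
  Yield 2: x = 3 * 3 = 9, yield 9
  Yield 3: x = 9 * 3 = 27, yield 27
Step 2: First next() gets 3, second next() gets the second value, third next() yields 27.
Therefore result = 27.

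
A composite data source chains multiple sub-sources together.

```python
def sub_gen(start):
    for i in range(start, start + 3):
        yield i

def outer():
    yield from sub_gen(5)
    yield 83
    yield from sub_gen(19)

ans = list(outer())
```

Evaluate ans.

Step 1: outer() delegates to sub_gen(5):
  yield 5
  yield 6
  yield 7
Step 2: yield 83
Step 3: Delegates to sub_gen(19):
  yield 19
  yield 20
  yield 21
Therefore ans = [5, 6, 7, 83, 19, 20, 21].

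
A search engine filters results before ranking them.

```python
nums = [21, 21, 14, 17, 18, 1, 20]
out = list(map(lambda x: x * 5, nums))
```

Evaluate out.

Step 1: Apply lambda x: x * 5 to each element:
  21 -> 105
  21 -> 105
  14 -> 70
  17 -> 85
  18 -> 90
  1 -> 5
  20 -> 100
Therefore out = [105, 105, 70, 85, 90, 5, 100].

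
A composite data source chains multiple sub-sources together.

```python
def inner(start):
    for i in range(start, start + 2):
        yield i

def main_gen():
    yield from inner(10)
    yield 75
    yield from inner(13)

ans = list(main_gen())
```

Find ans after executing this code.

Step 1: main_gen() delegates to inner(10):
  yield 10
  yield 11
Step 2: yield 75
Step 3: Delegates to inner(13):
  yield 13
  yield 14
Therefore ans = [10, 11, 75, 13, 14].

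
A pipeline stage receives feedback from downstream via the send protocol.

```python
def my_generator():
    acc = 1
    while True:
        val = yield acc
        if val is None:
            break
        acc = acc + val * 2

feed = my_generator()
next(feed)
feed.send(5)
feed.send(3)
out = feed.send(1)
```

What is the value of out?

Step 1: next() -> yield acc=1.
Step 2: send(5) -> val=5, acc = 1 + 5*2 = 11, yield 11.
Step 3: send(3) -> val=3, acc = 11 + 3*2 = 17, yield 17.
Step 4: send(1) -> val=1, acc = 17 + 1*2 = 19, yield 19.
Therefore out = 19.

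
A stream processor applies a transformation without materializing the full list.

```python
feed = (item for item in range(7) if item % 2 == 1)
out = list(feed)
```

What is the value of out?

Step 1: Filter range(7) keeping only odd values:
  item=0: even, excluded
  item=1: odd, included
  item=2: even, excluded
  item=3: odd, included
  item=4: even, excluded
  item=5: odd, included
  item=6: even, excluded
Therefore out = [1, 3, 5].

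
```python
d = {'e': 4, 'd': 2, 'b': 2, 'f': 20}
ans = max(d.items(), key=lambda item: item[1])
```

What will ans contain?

Step 1: Find item with maximum value:
  ('e', 4)
  ('d', 2)
  ('b', 2)
  ('f', 20)
Step 2: Maximum value is 20 at key 'f'.
Therefore ans = ('f', 20).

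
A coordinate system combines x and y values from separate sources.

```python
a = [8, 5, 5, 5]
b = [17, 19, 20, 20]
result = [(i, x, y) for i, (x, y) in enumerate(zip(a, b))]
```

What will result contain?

Step 1: enumerate(zip(a, b)) gives index with paired elements:
  i=0: (8, 17)
  i=1: (5, 19)
  i=2: (5, 20)
  i=3: (5, 20)
Therefore result = [(0, 8, 17), (1, 5, 19), (2, 5, 20), (3, 5, 20)].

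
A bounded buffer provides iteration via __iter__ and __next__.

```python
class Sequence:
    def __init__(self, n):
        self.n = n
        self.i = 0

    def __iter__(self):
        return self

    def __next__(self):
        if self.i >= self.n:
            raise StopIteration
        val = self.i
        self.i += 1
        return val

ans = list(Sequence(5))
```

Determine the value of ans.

Step 1: Sequence(5) creates an iterator counting 0 to 4.
Step 2: list() consumes all values: [0, 1, 2, 3, 4].
Therefore ans = [0, 1, 2, 3, 4].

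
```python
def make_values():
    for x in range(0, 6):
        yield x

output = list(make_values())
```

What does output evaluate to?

Step 1: The generator yields each value from range(0, 6).
Step 2: list() consumes all yields: [0, 1, 2, 3, 4, 5].
Therefore output = [0, 1, 2, 3, 4, 5].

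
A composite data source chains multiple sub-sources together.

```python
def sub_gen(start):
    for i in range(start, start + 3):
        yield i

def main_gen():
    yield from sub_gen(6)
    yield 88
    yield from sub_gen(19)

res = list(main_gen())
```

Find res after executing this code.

Step 1: main_gen() delegates to sub_gen(6):
  yield 6
  yield 7
  yield 8
Step 2: yield 88
Step 3: Delegates to sub_gen(19):
  yield 19
  yield 20
  yield 21
Therefore res = [6, 7, 8, 88, 19, 20, 21].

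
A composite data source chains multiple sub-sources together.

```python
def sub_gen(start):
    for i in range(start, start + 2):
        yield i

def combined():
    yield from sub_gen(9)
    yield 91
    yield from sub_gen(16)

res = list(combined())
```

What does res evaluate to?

Step 1: combined() delegates to sub_gen(9):
  yield 9
  yield 10
Step 2: yield 91
Step 3: Delegates to sub_gen(16):
  yield 16
  yield 17
Therefore res = [9, 10, 91, 16, 17].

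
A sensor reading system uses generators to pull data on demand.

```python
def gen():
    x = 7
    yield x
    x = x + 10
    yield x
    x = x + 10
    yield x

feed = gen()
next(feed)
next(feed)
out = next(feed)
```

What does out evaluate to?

Step 1: Trace through generator execution:
  Yield 1: x starts at 7, yield 7
  Yield 2: x = 7 + 10 = 17, yield 17
  Yield 3: x = 17 + 10 = 27, yield 27
Step 2: First next() gets 7, second next() gets the second value, third next() yields 27.
Therefore out = 27.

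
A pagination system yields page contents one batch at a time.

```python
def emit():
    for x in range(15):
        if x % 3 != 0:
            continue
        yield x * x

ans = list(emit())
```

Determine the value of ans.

Step 1: Only yield x**2 when x is divisible by 3:
  x=0: 0 % 3 == 0, yield 0**2 = 0
  x=3: 3 % 3 == 0, yield 3**2 = 9
  x=6: 6 % 3 == 0, yield 6**2 = 36
  x=9: 9 % 3 == 0, yield 9**2 = 81
  x=12: 12 % 3 == 0, yield 12**2 = 144
Therefore ans = [0, 9, 36, 81, 144].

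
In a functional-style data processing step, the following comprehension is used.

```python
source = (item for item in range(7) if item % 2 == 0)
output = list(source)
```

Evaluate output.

Step 1: Filter range(7) keeping only even values:
  item=0: even, included
  item=1: odd, excluded
  item=2: even, included
  item=3: odd, excluded
  item=4: even, included
  item=5: odd, excluded
  item=6: even, included
Therefore output = [0, 2, 4, 6].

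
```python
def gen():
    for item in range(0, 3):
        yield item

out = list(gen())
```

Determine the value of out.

Step 1: The generator yields each value from range(0, 3).
Step 2: list() consumes all yields: [0, 1, 2].
Therefore out = [0, 1, 2].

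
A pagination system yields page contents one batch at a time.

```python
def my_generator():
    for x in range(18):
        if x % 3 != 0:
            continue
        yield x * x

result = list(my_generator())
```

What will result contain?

Step 1: Only yield x**2 when x is divisible by 3:
  x=0: 0 % 3 == 0, yield 0**2 = 0
  x=3: 3 % 3 == 0, yield 3**2 = 9
  x=6: 6 % 3 == 0, yield 6**2 = 36
  x=9: 9 % 3 == 0, yield 9**2 = 81
  x=12: 12 % 3 == 0, yield 12**2 = 144
  x=15: 15 % 3 == 0, yield 15**2 = 225
Therefore result = [0, 9, 36, 81, 144, 225].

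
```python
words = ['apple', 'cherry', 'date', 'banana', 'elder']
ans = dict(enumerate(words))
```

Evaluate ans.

Step 1: enumerate pairs indices with words:
  0 -> 'apple'
  1 -> 'cherry'
  2 -> 'date'
  3 -> 'banana'
  4 -> 'elder'
Therefore ans = {0: 'apple', 1: 'cherry', 2: 'date', 3: 'banana', 4: 'elder'}.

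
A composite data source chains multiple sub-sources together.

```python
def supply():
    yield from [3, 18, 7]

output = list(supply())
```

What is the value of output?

Step 1: yield from delegates to the iterable, yielding each element.
Step 2: Collected values: [3, 18, 7].
Therefore output = [3, 18, 7].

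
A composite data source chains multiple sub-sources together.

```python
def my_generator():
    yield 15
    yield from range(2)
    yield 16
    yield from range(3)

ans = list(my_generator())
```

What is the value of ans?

Step 1: Trace yields in order:
  yield 15
  yield 0
  yield 1
  yield 16
  yield 0
  yield 1
  yield 2
Therefore ans = [15, 0, 1, 16, 0, 1, 2].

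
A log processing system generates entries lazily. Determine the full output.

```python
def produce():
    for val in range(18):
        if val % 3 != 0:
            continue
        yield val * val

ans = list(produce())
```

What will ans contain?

Step 1: Only yield val**2 when val is divisible by 3:
  val=0: 0 % 3 == 0, yield 0**2 = 0
  val=3: 3 % 3 == 0, yield 3**2 = 9
  val=6: 6 % 3 == 0, yield 6**2 = 36
  val=9: 9 % 3 == 0, yield 9**2 = 81
  val=12: 12 % 3 == 0, yield 12**2 = 144
  val=15: 15 % 3 == 0, yield 15**2 = 225
Therefore ans = [0, 9, 36, 81, 144, 225].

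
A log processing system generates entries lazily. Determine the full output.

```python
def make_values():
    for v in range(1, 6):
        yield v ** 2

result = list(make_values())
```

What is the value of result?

Step 1: For each v in range(1, 6), yield v**2:
  v=1: yield 1**2 = 1
  v=2: yield 2**2 = 4
  v=3: yield 3**2 = 9
  v=4: yield 4**2 = 16
  v=5: yield 5**2 = 25
Therefore result = [1, 4, 9, 16, 25].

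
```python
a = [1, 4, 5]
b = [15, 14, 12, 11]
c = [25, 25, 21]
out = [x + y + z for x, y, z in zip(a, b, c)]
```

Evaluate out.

Step 1: zip three lists (truncates to shortest, len=3):
  1 + 15 + 25 = 41
  4 + 14 + 25 = 43
  5 + 12 + 21 = 38
Therefore out = [41, 43, 38].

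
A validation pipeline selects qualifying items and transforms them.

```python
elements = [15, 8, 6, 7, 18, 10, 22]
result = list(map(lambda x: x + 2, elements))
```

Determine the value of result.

Step 1: Apply lambda x: x + 2 to each element:
  15 -> 17
  8 -> 10
  6 -> 8
  7 -> 9
  18 -> 20
  10 -> 12
  22 -> 24
Therefore result = [17, 10, 8, 9, 20, 12, 24].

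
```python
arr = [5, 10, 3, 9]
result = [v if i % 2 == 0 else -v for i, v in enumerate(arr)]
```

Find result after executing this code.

Step 1: For each (i, v), keep v if i is even, negate if odd:
  i=0 (even): keep 5
  i=1 (odd): negate to -10
  i=2 (even): keep 3
  i=3 (odd): negate to -9
Therefore result = [5, -10, 3, -9].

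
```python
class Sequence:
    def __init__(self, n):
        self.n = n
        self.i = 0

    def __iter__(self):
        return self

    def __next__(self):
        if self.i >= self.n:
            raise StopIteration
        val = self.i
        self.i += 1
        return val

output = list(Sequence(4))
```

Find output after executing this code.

Step 1: Sequence(4) creates an iterator counting 0 to 3.
Step 2: list() consumes all values: [0, 1, 2, 3].
Therefore output = [0, 1, 2, 3].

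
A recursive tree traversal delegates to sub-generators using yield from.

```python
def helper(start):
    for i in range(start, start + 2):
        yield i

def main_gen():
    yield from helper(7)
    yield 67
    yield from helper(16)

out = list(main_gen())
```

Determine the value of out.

Step 1: main_gen() delegates to helper(7):
  yield 7
  yield 8
Step 2: yield 67
Step 3: Delegates to helper(16):
  yield 16
  yield 17
Therefore out = [7, 8, 67, 16, 17].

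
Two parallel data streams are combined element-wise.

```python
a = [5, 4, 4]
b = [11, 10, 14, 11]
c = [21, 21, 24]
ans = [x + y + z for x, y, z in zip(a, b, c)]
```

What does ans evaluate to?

Step 1: zip three lists (truncates to shortest, len=3):
  5 + 11 + 21 = 37
  4 + 10 + 21 = 35
  4 + 14 + 24 = 42
Therefore ans = [37, 35, 42].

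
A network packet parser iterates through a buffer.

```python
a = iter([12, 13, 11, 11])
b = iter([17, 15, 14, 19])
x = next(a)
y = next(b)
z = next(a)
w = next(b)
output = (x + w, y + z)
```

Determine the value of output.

Step 1: a iterates [12, 13, 11, 11], b iterates [17, 15, 14, 19].
Step 2: x = next(a) = 12, y = next(b) = 17.
Step 3: z = next(a) = 13, w = next(b) = 15.
Step 4: output = (12 + 15, 17 + 13) = (27, 30).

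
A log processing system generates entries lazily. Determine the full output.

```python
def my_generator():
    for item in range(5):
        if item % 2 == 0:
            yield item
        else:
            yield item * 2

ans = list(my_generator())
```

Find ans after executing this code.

Step 1: For each item in range(5), yield item if even, else item*2:
  item=0 (even): yield 0
  item=1 (odd): yield 1*2 = 2
  item=2 (even): yield 2
  item=3 (odd): yield 3*2 = 6
  item=4 (even): yield 4
Therefore ans = [0, 2, 2, 6, 4].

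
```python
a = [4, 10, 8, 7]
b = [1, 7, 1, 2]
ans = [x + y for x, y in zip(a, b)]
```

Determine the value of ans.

Step 1: Add corresponding elements:
  4 + 1 = 5
  10 + 7 = 17
  8 + 1 = 9
  7 + 2 = 9
Therefore ans = [5, 17, 9, 9].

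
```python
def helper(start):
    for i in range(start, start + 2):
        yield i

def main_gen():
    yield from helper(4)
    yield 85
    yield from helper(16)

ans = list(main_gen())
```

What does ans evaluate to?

Step 1: main_gen() delegates to helper(4):
  yield 4
  yield 5
Step 2: yield 85
Step 3: Delegates to helper(16):
  yield 16
  yield 17
Therefore ans = [4, 5, 85, 16, 17].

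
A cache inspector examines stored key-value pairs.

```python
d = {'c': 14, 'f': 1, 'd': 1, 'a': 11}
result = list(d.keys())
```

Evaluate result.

Step 1: d.keys() returns the dictionary keys in insertion order.
Therefore result = ['c', 'f', 'd', 'a'].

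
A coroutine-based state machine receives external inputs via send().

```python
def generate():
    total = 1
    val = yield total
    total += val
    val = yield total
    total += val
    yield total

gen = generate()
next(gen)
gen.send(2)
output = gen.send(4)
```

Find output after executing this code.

Step 1: next() -> yield total=1.
Step 2: send(2) -> val=2, total = 1+2 = 3, yield 3.
Step 3: send(4) -> val=4, total = 3+4 = 7, yield 7.
Therefore output = 7.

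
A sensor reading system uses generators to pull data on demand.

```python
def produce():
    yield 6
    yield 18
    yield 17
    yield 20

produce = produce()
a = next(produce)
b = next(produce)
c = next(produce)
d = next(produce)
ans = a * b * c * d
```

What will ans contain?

Step 1: Create generator and consume all values:
  a = next(produce) = 6
  b = next(produce) = 18
  c = next(produce) = 17
  d = next(produce) = 20
Step 2: ans = 6 * 18 * 17 * 20 = 36720.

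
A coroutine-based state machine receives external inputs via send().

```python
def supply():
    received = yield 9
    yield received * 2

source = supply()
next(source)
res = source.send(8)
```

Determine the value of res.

Step 1: next(source) advances to first yield, producing 9.
Step 2: send(8) resumes, received = 8.
Step 3: yield received * 2 = 8 * 2 = 16.
Therefore res = 16.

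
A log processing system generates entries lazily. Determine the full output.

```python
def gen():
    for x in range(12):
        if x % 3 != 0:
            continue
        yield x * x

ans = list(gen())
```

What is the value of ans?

Step 1: Only yield x**2 when x is divisible by 3:
  x=0: 0 % 3 == 0, yield 0**2 = 0
  x=3: 3 % 3 == 0, yield 3**2 = 9
  x=6: 6 % 3 == 0, yield 6**2 = 36
  x=9: 9 % 3 == 0, yield 9**2 = 81
Therefore ans = [0, 9, 36, 81].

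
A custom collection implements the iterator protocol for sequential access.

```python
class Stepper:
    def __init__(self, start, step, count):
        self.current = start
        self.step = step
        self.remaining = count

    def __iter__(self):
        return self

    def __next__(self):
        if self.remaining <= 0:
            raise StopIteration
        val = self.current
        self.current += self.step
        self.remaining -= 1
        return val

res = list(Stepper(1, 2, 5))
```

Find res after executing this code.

Step 1: Stepper starts at 1, increments by 2, for 5 steps:
  Yield 1, then current += 2
  Yield 3, then current += 2
  Yield 5, then current += 2
  Yield 7, then current += 2
  Yield 9, then current += 2
Therefore res = [1, 3, 5, 7, 9].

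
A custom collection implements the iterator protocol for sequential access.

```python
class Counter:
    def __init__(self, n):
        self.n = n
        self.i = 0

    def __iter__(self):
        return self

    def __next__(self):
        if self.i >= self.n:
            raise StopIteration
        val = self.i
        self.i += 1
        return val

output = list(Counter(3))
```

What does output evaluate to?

Step 1: Counter(3) creates an iterator counting 0 to 2.
Step 2: list() consumes all values: [0, 1, 2].
Therefore output = [0, 1, 2].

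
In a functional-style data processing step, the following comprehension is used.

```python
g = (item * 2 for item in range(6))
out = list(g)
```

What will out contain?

Step 1: For each item in range(6), compute item*2:
  item=0: 0*2 = 0
  item=1: 1*2 = 2
  item=2: 2*2 = 4
  item=3: 3*2 = 6
  item=4: 4*2 = 8
  item=5: 5*2 = 10
Therefore out = [0, 2, 4, 6, 8, 10].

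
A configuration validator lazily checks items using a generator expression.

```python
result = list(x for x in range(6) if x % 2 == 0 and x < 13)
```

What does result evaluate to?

Step 1: Filter range(6) where x % 2 == 0 and x < 13:
  x=0: both conditions met, included
  x=1: excluded (1 % 2 != 0)
  x=2: both conditions met, included
  x=3: excluded (3 % 2 != 0)
  x=4: both conditions met, included
  x=5: excluded (5 % 2 != 0)
Therefore result = [0, 2, 4].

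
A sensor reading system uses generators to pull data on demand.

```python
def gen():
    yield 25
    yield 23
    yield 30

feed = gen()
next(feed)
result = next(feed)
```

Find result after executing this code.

Step 1: gen() creates a generator.
Step 2: next(feed) yields 25 (consumed and discarded).
Step 3: next(feed) yields 23, assigned to result.
Therefore result = 23.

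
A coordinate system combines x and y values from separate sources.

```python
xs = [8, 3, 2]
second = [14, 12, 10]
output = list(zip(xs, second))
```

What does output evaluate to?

Step 1: zip pairs elements at same index:
  Index 0: (8, 14)
  Index 1: (3, 12)
  Index 2: (2, 10)
Therefore output = [(8, 14), (3, 12), (2, 10)].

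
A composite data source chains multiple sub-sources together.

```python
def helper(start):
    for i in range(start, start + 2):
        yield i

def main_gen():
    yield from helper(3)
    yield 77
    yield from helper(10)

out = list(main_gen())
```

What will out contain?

Step 1: main_gen() delegates to helper(3):
  yield 3
  yield 4
Step 2: yield 77
Step 3: Delegates to helper(10):
  yield 10
  yield 11
Therefore out = [3, 4, 77, 10, 11].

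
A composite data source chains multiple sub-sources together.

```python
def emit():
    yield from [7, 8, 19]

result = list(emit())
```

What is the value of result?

Step 1: yield from delegates to the iterable, yielding each element.
Step 2: Collected values: [7, 8, 19].
Therefore result = [7, 8, 19].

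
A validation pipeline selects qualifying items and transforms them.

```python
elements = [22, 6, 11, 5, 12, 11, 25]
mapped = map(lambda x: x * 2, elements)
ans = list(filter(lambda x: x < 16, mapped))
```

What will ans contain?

Step 1: Map x * 2:
  22 -> 44
  6 -> 12
  11 -> 22
  5 -> 10
  12 -> 24
  11 -> 22
  25 -> 50
Step 2: Filter for < 16:
  44: removed
  12: kept
  22: removed
  10: kept
  24: removed
  22: removed
  50: removed
Therefore ans = [12, 10].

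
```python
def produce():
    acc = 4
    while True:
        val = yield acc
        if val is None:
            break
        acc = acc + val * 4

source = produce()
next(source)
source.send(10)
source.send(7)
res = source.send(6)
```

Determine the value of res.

Step 1: next() -> yield acc=4.
Step 2: send(10) -> val=10, acc = 4 + 10*4 = 44, yield 44.
Step 3: send(7) -> val=7, acc = 44 + 7*4 = 72, yield 72.
Step 4: send(6) -> val=6, acc = 72 + 6*4 = 96, yield 96.
Therefore res = 96.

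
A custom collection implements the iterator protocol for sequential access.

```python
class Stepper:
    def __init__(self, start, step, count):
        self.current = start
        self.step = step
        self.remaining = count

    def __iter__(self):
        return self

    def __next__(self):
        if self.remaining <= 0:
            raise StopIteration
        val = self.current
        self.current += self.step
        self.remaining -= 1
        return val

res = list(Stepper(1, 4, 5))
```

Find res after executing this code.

Step 1: Stepper starts at 1, increments by 4, for 5 steps:
  Yield 1, then current += 4
  Yield 5, then current += 4
  Yield 9, then current += 4
  Yield 13, then current += 4
  Yield 17, then current += 4
Therefore res = [1, 5, 9, 13, 17].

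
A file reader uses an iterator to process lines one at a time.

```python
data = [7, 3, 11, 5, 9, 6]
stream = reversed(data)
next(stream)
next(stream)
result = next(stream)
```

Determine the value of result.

Step 1: reversed([7, 3, 11, 5, 9, 6]) gives iterator: [6, 9, 5, 11, 3, 7].
Step 2: First next() = 6, second next() = 9.
Step 3: Third next() = 5.
Therefore result = 5.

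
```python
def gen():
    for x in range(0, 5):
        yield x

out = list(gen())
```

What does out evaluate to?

Step 1: The generator yields each value from range(0, 5).
Step 2: list() consumes all yields: [0, 1, 2, 3, 4].
Therefore out = [0, 1, 2, 3, 4].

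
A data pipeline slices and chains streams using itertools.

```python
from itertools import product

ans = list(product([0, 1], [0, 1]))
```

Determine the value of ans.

Step 1: product([0, 1], [0, 1]) gives all pairs:
  (0, 0)
  (0, 1)
  (1, 0)
  (1, 1)
Therefore ans = [(0, 0), (0, 1), (1, 0), (1, 1)].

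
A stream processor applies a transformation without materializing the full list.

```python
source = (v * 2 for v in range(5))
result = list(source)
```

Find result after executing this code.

Step 1: For each v in range(5), compute v*2:
  v=0: 0*2 = 0
  v=1: 1*2 = 2
  v=2: 2*2 = 4
  v=3: 3*2 = 6
  v=4: 4*2 = 8
Therefore result = [0, 2, 4, 6, 8].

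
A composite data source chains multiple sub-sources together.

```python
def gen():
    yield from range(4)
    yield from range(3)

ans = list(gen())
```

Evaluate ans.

Step 1: Trace yields in order:
  yield 0
  yield 1
  yield 2
  yield 3
  yield 0
  yield 1
  yield 2
Therefore ans = [0, 1, 2, 3, 0, 1, 2].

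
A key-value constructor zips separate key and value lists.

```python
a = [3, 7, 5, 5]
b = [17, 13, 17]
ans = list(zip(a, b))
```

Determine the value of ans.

Step 1: zip stops at shortest (len(a)=4, len(b)=3):
  Index 0: (3, 17)
  Index 1: (7, 13)
  Index 2: (5, 17)
Step 2: Last element of a (5) has no pair, dropped.
Therefore ans = [(3, 17), (7, 13), (5, 17)].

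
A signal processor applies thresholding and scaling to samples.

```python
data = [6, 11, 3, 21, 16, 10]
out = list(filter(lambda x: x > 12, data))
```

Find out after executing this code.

Step 1: Filter elements > 12:
  6: removed
  11: removed
  3: removed
  21: kept
  16: kept
  10: removed
Therefore out = [21, 16].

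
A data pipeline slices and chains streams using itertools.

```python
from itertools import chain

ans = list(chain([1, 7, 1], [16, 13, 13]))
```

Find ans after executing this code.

Step 1: chain() concatenates iterables: [1, 7, 1] + [16, 13, 13].
Therefore ans = [1, 7, 1, 16, 13, 13].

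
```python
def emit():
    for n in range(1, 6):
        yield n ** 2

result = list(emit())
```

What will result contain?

Step 1: For each n in range(1, 6), yield n**2:
  n=1: yield 1**2 = 1
  n=2: yield 2**2 = 4
  n=3: yield 3**2 = 9
  n=4: yield 4**2 = 16
  n=5: yield 5**2 = 25
Therefore result = [1, 4, 9, 16, 25].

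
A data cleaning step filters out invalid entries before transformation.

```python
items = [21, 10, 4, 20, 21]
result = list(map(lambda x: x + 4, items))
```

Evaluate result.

Step 1: Apply lambda x: x + 4 to each element:
  21 -> 25
  10 -> 14
  4 -> 8
  20 -> 24
  21 -> 25
Therefore result = [25, 14, 8, 24, 25].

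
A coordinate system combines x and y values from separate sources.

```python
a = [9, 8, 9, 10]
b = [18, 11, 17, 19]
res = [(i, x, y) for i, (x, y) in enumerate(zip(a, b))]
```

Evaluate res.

Step 1: enumerate(zip(a, b)) gives index with paired elements:
  i=0: (9, 18)
  i=1: (8, 11)
  i=2: (9, 17)
  i=3: (10, 19)
Therefore res = [(0, 9, 18), (1, 8, 11), (2, 9, 17), (3, 10, 19)].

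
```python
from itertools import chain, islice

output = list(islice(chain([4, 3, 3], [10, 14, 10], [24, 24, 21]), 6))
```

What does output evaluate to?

Step 1: chain([4, 3, 3], [10, 14, 10], [24, 24, 21]) = [4, 3, 3, 10, 14, 10, 24, 24, 21].
Step 2: islice takes first 6 elements: [4, 3, 3, 10, 14, 10].
Therefore output = [4, 3, 3, 10, 14, 10].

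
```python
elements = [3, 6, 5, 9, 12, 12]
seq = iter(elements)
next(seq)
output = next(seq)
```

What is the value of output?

Step 1: Create iterator over [3, 6, 5, 9, 12, 12].
Step 2: next() consumes 3.
Step 3: next() returns 6.
Therefore output = 6.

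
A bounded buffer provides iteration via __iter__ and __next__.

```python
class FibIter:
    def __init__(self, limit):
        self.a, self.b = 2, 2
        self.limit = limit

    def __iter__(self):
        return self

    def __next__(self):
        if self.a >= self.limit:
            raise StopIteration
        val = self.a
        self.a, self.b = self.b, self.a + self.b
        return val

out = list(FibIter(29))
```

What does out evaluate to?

Step 1: Fibonacci-like sequence (a=2, b=2) until >= 29:
  Yield 2, then a,b = 2,4
  Yield 2, then a,b = 4,6
  Yield 4, then a,b = 6,10
  Yield 6, then a,b = 10,16
  Yield 10, then a,b = 16,26
  Yield 16, then a,b = 26,42
  Yield 26, then a,b = 42,68
Step 2: 42 >= 29, stop.
Therefore out = [2, 2, 4, 6, 10, 16, 26].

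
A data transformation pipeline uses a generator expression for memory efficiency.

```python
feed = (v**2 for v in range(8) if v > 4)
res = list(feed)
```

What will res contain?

Step 1: For range(8), keep v > 4, then square:
  v=0: 0 <= 4, excluded
  v=1: 1 <= 4, excluded
  v=2: 2 <= 4, excluded
  v=3: 3 <= 4, excluded
  v=4: 4 <= 4, excluded
  v=5: 5 > 4, yield 5**2 = 25
  v=6: 6 > 4, yield 6**2 = 36
  v=7: 7 > 4, yield 7**2 = 49
Therefore res = [25, 36, 49].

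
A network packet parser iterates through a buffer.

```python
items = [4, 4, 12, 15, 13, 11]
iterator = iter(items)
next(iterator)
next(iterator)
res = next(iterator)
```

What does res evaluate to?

Step 1: Create iterator over [4, 4, 12, 15, 13, 11].
Step 2: next() consumes 4.
Step 3: next() consumes 4.
Step 4: next() returns 12.
Therefore res = 12.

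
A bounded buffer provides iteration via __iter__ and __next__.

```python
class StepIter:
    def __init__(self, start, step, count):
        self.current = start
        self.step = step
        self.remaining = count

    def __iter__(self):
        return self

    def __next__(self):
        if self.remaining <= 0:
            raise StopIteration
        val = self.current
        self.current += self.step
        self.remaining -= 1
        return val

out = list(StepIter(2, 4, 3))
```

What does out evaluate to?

Step 1: StepIter starts at 2, increments by 4, for 3 steps:
  Yield 2, then current += 4
  Yield 6, then current += 4
  Yield 10, then current += 4
Therefore out = [2, 6, 10].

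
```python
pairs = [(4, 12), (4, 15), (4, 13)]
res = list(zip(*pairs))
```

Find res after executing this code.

Step 1: zip(*pairs) transposes: unzips [(4, 12), (4, 15), (4, 13)] into separate sequences.
Step 2: First elements: (4, 4, 4), second elements: (12, 15, 13).
Therefore res = [(4, 4, 4), (12, 15, 13)].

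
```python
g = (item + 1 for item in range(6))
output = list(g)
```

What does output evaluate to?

Step 1: For each item in range(6), compute item+1:
  item=0: 0+1 = 1
  item=1: 1+1 = 2
  item=2: 2+1 = 3
  item=3: 3+1 = 4
  item=4: 4+1 = 5
  item=5: 5+1 = 6
Therefore output = [1, 2, 3, 4, 5, 6].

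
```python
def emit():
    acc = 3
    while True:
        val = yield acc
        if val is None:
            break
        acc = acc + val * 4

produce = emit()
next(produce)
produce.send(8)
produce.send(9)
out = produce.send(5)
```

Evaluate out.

Step 1: next() -> yield acc=3.
Step 2: send(8) -> val=8, acc = 3 + 8*4 = 35, yield 35.
Step 3: send(9) -> val=9, acc = 35 + 9*4 = 71, yield 71.
Step 4: send(5) -> val=5, acc = 71 + 5*4 = 91, yield 91.
Therefore out = 91.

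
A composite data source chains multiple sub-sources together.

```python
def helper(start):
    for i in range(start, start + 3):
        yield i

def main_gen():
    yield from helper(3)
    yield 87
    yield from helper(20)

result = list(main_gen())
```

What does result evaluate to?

Step 1: main_gen() delegates to helper(3):
  yield 3
  yield 4
  yield 5
Step 2: yield 87
Step 3: Delegates to helper(20):
  yield 20
  yield 21
  yield 22
Therefore result = [3, 4, 5, 87, 20, 21, 22].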